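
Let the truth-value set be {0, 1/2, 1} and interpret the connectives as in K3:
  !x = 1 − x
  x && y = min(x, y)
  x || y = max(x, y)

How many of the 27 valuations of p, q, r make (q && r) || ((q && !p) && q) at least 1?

5

value 1: 5 assignments (counts)
value 1/2: 11 assignments
value 0: 11 assignments
So 5 of the 27 assignments meet the threshold.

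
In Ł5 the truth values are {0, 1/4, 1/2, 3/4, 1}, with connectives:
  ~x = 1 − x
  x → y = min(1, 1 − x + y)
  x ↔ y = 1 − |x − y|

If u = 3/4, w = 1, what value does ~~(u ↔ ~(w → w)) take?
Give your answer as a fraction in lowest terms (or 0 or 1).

1/4

w → w = 1 → 1 = 1
~(w → w) = ~1 = 0
u ↔ ~(w → w) = 3/4 ↔ 0 = 1/4
~(u ↔ ~(w → w)) = ~1/4 = 3/4
~~(u ↔ ~(w → w)) = ~3/4 = 1/4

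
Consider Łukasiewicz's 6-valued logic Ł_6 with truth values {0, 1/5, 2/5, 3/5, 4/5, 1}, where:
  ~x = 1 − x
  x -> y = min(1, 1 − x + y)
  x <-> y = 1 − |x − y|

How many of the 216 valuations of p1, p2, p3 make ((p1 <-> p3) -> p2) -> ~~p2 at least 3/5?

180

value 1: 66 assignments (counts)
value 4/5: 70 assignments (counts)
value 3/5: 44 assignments (counts)
value 2/5: 24 assignments
value 1/5: 10 assignments
value 0: 2 assignments
So 180 of the 216 assignments meet the threshold.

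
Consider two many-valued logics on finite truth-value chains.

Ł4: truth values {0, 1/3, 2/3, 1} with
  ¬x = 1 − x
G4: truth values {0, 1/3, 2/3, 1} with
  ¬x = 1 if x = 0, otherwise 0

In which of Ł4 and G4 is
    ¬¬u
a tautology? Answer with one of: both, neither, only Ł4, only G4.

neither

In Ł4: at u = 0 the value is 0 — not a tautology.
In G4: at u = 0 the value is 0 — not a tautology.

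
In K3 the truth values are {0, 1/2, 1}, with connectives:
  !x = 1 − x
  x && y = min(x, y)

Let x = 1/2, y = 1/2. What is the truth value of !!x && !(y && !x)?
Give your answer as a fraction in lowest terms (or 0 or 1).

1/2

!x = !1/2 = 1/2
!!x = !1/2 = 1/2
!x = !1/2 = 1/2
y && !x = 1/2 && 1/2 = 1/2
!(y && !x) = !1/2 = 1/2
!!x && !(y && !x) = 1/2 && 1/2 = 1/2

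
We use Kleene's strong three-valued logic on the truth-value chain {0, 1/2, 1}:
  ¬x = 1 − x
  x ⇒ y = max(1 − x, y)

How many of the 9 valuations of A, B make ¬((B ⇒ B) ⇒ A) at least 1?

A = 0, B = 0 ↦ 1  ≥
A = 0, B = 1/2 ↦ 1/2  <
A = 0, B = 1 ↦ 1  ≥
A = 1/2, B = 0 ↦ 1/2  <
A = 1/2, B = 1/2 ↦ 1/2  <
A = 1/2, B = 1 ↦ 1/2  <
A = 1, B = 0 ↦ 0  <
A = 1, B = 1/2 ↦ 0  <
A = 1, B = 1 ↦ 0  <
So 2 of the 9 assignments meet the threshold.

2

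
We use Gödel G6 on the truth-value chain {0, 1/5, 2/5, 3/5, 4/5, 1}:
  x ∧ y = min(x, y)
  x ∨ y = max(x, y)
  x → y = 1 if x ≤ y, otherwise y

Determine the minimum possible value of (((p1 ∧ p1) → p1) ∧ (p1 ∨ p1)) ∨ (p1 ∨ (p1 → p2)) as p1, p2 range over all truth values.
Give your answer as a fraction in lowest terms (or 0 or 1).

1/5

Take p1 = 1/5, p2 = 0:
p1 ∧ p1 = 1/5 ∧ 1/5 = 1/5
(p1 ∧ p1) → p1 = 1/5 → 1/5 = 1
p1 ∨ p1 = 1/5 ∨ 1/5 = 1/5
((p1 ∧ p1) → p1) ∧ (p1 ∨ p1) = 1 ∧ 1/5 = 1/5
p1 → p2 = 1/5 → 0 = 0
p1 ∨ (p1 → p2) = 1/5 ∨ 0 = 1/5
(((p1 ∧ p1) → p1) ∧ (p1 ∨ p1)) ∨ (p1 ∨ (p1 → p2)) = 1/5 ∨ 1/5 = 1/5
No assignment yields a value below 1/5, so this is the minimum.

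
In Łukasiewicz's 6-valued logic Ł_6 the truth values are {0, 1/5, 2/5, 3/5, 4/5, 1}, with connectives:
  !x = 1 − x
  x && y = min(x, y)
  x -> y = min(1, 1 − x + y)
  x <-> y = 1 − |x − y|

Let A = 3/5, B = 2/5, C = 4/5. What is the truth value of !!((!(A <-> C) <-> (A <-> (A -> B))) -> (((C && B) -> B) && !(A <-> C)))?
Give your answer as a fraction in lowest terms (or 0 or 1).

4/5

A <-> C = 3/5 <-> 4/5 = 4/5
!(A <-> C) = !4/5 = 1/5
A -> B = 3/5 -> 2/5 = 4/5
A <-> (A -> B) = 3/5 <-> 4/5 = 4/5
!(A <-> C) <-> (A <-> (A -> B)) = 1/5 <-> 4/5 = 2/5
C && B = 4/5 && 2/5 = 2/5
(C && B) -> B = 2/5 -> 2/5 = 1
A <-> C = 3/5 <-> 4/5 = 4/5
!(A <-> C) = !4/5 = 1/5
((C && B) -> B) && !(A <-> C) = 1 && 1/5 = 1/5
(!(A <-> C) <-> (A <-> (A -> B))) -> (((C && B) -> B) && !(A <-> C)) = 2/5 -> 1/5 = 4/5
!((!(A <-> C) <-> (A <-> (A -> B))) -> (((C && B) -> B) && !(A <-> C))) = !4/5 = 1/5
!!((!(A <-> C) <-> (A <-> (A -> B))) -> (((C && B) -> B) && !(A <-> C))) = !1/5 = 4/5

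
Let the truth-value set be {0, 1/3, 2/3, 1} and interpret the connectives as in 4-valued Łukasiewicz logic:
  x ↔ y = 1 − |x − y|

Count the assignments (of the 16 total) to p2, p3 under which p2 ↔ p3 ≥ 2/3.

p2 = 0, p3 = 0 ↦ 1  ≥
p2 = 0, p3 = 1/3 ↦ 2/3  ≥
p2 = 0, p3 = 2/3 ↦ 1/3  <
p2 = 0, p3 = 1 ↦ 0  <
p2 = 1/3, p3 = 0 ↦ 2/3  ≥
p2 = 1/3, p3 = 1/3 ↦ 1  ≥
p2 = 1/3, p3 = 2/3 ↦ 2/3  ≥
p2 = 1/3, p3 = 1 ↦ 1/3  <
p2 = 2/3, p3 = 0 ↦ 1/3  <
p2 = 2/3, p3 = 1/3 ↦ 2/3  ≥
p2 = 2/3, p3 = 2/3 ↦ 1  ≥
p2 = 2/3, p3 = 1 ↦ 2/3  ≥
p2 = 1, p3 = 0 ↦ 0  <
p2 = 1, p3 = 1/3 ↦ 1/3  <
p2 = 1, p3 = 2/3 ↦ 2/3  ≥
p2 = 1, p3 = 1 ↦ 1  ≥
So 10 of the 16 assignments meet the threshold.

10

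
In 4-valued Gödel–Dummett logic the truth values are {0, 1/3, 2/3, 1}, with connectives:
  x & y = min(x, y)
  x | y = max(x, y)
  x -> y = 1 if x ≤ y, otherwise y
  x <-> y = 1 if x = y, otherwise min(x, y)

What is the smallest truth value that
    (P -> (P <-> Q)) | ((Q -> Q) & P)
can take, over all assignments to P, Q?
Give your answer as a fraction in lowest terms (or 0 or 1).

1/3

Take P = 1/3, Q = 0:
P <-> Q = 1/3 <-> 0 = 0
P -> (P <-> Q) = 1/3 -> 0 = 0
Q -> Q = 0 -> 0 = 1
(Q -> Q) & P = 1 & 1/3 = 1/3
(P -> (P <-> Q)) | ((Q -> Q) & P) = 0 | 1/3 = 1/3
No assignment yields a value below 1/3, so this is the minimum.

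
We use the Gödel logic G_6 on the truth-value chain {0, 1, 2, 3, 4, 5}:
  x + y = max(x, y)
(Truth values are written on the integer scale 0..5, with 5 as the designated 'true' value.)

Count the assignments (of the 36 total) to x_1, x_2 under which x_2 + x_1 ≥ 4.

value 5: 11 assignments (counts)
value 4: 9 assignments (counts)
value 3: 7 assignments
value 2: 5 assignments
value 1: 3 assignments
value 0: 1 assignment
So 20 of the 36 assignments meet the threshold.

20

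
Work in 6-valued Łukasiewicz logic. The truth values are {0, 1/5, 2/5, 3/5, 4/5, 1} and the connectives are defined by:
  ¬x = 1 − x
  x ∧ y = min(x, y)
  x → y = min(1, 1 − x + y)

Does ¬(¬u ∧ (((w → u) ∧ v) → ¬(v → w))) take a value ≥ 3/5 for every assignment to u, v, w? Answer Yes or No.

Counterexample: take u = 0, v = 0, w = 0.
¬u = ¬0 = 1
w → u = 0 → 0 = 1
(w → u) ∧ v = 1 ∧ 0 = 0
v → w = 0 → 0 = 1
¬(v → w) = ¬1 = 0
((w → u) ∧ v) → ¬(v → w) = 0 → 0 = 1
¬u ∧ (((w → u) ∧ v) → ¬(v → w)) = 1 ∧ 1 = 1
¬(¬u ∧ (((w → u) ∧ v) → ¬(v → w))) = ¬1 = 0
This gives 0, which is below 3/5.

No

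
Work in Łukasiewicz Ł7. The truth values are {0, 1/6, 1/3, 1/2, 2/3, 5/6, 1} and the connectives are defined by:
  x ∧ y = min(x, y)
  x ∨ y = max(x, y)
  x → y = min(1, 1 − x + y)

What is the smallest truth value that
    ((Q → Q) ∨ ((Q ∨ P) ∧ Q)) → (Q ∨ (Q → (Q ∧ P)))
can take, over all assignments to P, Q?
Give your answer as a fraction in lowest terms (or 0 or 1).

Take P = 0, Q = 1/2:
Q → Q = 1/2 → 1/2 = 1
Q ∨ P = 1/2 ∨ 0 = 1/2
(Q ∨ P) ∧ Q = 1/2 ∧ 1/2 = 1/2
(Q → Q) ∨ ((Q ∨ P) ∧ Q) = 1 ∨ 1/2 = 1
Q ∧ P = 1/2 ∧ 0 = 0
Q → (Q ∧ P) = 1/2 → 0 = 1/2
Q ∨ (Q → (Q ∧ P)) = 1/2 ∨ 1/2 = 1/2
((Q → Q) ∨ ((Q ∨ P) ∧ Q)) → (Q ∨ (Q → (Q ∧ P))) = 1 → 1/2 = 1/2
No assignment yields a value below 1/2, so this is the minimum.

1/2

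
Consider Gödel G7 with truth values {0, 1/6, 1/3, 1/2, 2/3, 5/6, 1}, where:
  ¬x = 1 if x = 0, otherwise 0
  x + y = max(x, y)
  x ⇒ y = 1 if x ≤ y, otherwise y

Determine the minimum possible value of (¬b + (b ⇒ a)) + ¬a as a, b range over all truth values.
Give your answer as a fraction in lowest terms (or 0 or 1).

Take a = 1/6, b = 1/3:
¬b = ¬1/3 = 0
b ⇒ a = 1/3 ⇒ 1/6 = 1/6
¬b + (b ⇒ a) = 0 + 1/6 = 1/6
¬a = ¬1/6 = 0
(¬b + (b ⇒ a)) + ¬a = 1/6 + 0 = 1/6
No assignment yields a value below 1/6, so this is the minimum.

1/6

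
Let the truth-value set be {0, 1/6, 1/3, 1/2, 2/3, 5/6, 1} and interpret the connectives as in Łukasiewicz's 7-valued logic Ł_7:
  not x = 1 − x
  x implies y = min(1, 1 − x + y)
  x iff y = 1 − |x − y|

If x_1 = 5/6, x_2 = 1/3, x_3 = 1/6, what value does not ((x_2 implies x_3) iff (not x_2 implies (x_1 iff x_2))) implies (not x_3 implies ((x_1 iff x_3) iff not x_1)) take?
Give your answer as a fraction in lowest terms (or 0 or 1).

x_2 implies x_3 = 1/3 implies 1/6 = 5/6
not x_2 = not 1/3 = 2/3
x_1 iff x_2 = 5/6 iff 1/3 = 1/2
not x_2 implies (x_1 iff x_2) = 2/3 implies 1/2 = 5/6
(x_2 implies x_3) iff (not x_2 implies (x_1 iff x_2)) = 5/6 iff 5/6 = 1
not ((x_2 implies x_3) iff (not x_2 implies (x_1 iff x_2))) = not 1 = 0
not x_3 = not 1/6 = 5/6
x_1 iff x_3 = 5/6 iff 1/6 = 1/3
not x_1 = not 5/6 = 1/6
(x_1 iff x_3) iff not x_1 = 1/3 iff 1/6 = 5/6
not x_3 implies ((x_1 iff x_3) iff not x_1) = 5/6 implies 5/6 = 1
not ((x_2 implies x_3) iff (not x_2 implies (x_1 iff x_2))) implies (not x_3 implies ((x_1 iff x_3) iff not x_1)) = 0 implies 1 = 1

1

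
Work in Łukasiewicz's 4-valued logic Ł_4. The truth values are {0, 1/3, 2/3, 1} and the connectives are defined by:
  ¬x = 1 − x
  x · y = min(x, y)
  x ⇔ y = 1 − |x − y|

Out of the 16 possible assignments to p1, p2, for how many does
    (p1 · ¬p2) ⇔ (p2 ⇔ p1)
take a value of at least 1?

p1 = 0, p2 = 0 ↦ 0  <
p1 = 0, p2 = 1/3 ↦ 1/3  <
p1 = 0, p2 = 2/3 ↦ 2/3  <
p1 = 0, p2 = 1 ↦ 1  ≥
p1 = 1/3, p2 = 0 ↦ 2/3  <
p1 = 1/3, p2 = 1/3 ↦ 1/3  <
p1 = 1/3, p2 = 2/3 ↦ 2/3  <
p1 = 1/3, p2 = 1 ↦ 2/3  <
p1 = 2/3, p2 = 0 ↦ 2/3  <
p1 = 2/3, p2 = 1/3 ↦ 1  ≥
p1 = 2/3, p2 = 2/3 ↦ 1/3  <
p1 = 2/3, p2 = 1 ↦ 1/3  <
p1 = 1, p2 = 0 ↦ 0  <
p1 = 1, p2 = 1/3 ↦ 2/3  <
p1 = 1, p2 = 2/3 ↦ 2/3  <
p1 = 1, p2 = 1 ↦ 0  <
So 2 of the 16 assignments meet the threshold.

2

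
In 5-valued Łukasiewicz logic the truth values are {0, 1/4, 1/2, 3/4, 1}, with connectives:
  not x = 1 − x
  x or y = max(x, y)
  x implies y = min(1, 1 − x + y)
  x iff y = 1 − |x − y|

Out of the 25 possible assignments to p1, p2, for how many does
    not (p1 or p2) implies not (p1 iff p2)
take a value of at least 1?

17

value 1: 17 assignments (counts)
value 3/4: 3 assignments
value 1/2: 3 assignments
value 1/4: 1 assignment
value 0: 1 assignment
So 17 of the 25 assignments meet the threshold.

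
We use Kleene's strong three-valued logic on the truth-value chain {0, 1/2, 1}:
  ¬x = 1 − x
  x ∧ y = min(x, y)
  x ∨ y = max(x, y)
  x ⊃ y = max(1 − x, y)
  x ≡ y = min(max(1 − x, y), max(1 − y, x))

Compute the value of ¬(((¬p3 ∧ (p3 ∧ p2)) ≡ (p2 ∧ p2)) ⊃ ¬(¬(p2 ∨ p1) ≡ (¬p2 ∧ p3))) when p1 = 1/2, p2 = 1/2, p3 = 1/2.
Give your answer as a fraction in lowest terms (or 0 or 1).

1/2

¬p3 = ¬1/2 = 1/2
p3 ∧ p2 = 1/2 ∧ 1/2 = 1/2
¬p3 ∧ (p3 ∧ p2) = 1/2 ∧ 1/2 = 1/2
p2 ∧ p2 = 1/2 ∧ 1/2 = 1/2
(¬p3 ∧ (p3 ∧ p2)) ≡ (p2 ∧ p2) = 1/2 ≡ 1/2 = 1/2
p2 ∨ p1 = 1/2 ∨ 1/2 = 1/2
¬(p2 ∨ p1) = ¬1/2 = 1/2
¬p2 = ¬1/2 = 1/2
¬p2 ∧ p3 = 1/2 ∧ 1/2 = 1/2
¬(p2 ∨ p1) ≡ (¬p2 ∧ p3) = 1/2 ≡ 1/2 = 1/2
¬(¬(p2 ∨ p1) ≡ (¬p2 ∧ p3)) = ¬1/2 = 1/2
((¬p3 ∧ (p3 ∧ p2)) ≡ (p2 ∧ p2)) ⊃ ¬(¬(p2 ∨ p1) ≡ (¬p2 ∧ p3)) = 1/2 ⊃ 1/2 = 1/2
¬(((¬p3 ∧ (p3 ∧ p2)) ≡ (p2 ∧ p2)) ⊃ ¬(¬(p2 ∨ p1) ≡ (¬p2 ∧ p3))) = ¬1/2 = 1/2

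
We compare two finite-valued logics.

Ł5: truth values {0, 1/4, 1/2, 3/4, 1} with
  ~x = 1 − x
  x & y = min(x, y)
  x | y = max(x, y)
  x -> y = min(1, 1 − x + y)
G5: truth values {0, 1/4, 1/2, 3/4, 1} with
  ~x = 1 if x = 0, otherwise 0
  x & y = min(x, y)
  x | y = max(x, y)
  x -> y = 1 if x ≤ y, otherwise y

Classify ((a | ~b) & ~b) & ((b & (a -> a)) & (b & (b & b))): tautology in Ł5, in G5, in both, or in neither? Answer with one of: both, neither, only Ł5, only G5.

neither

In Ł5: at a = 0, b = 0 the value is 0 — not a tautology.
In G5: at a = 0, b = 0 the value is 0 — not a tautology.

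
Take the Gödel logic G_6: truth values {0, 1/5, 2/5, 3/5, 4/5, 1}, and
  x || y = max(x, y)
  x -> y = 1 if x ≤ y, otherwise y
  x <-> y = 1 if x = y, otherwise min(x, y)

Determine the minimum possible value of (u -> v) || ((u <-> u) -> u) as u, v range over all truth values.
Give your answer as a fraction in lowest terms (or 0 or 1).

Take u = 1/5, v = 0:
u -> v = 1/5 -> 0 = 0
u <-> u = 1/5 <-> 1/5 = 1
(u <-> u) -> u = 1 -> 1/5 = 1/5
(u -> v) || ((u <-> u) -> u) = 0 || 1/5 = 1/5
No assignment yields a value below 1/5, so this is the minimum.

1/5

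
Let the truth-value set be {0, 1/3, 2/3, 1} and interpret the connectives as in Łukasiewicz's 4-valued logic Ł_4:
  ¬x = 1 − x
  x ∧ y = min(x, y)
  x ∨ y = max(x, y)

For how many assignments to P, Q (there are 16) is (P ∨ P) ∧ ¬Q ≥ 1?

P = 0, Q = 0 ↦ 0  <
P = 0, Q = 1/3 ↦ 0  <
P = 0, Q = 2/3 ↦ 0  <
P = 0, Q = 1 ↦ 0  <
P = 1/3, Q = 0 ↦ 1/3  <
P = 1/3, Q = 1/3 ↦ 1/3  <
P = 1/3, Q = 2/3 ↦ 1/3  <
P = 1/3, Q = 1 ↦ 0  <
P = 2/3, Q = 0 ↦ 2/3  <
P = 2/3, Q = 1/3 ↦ 2/3  <
P = 2/3, Q = 2/3 ↦ 1/3  <
P = 2/3, Q = 1 ↦ 0  <
P = 1, Q = 0 ↦ 1  ≥
P = 1, Q = 1/3 ↦ 2/3  <
P = 1, Q = 2/3 ↦ 1/3  <
P = 1, Q = 1 ↦ 0  <
So 1 of the 16 assignments meets the threshold.

1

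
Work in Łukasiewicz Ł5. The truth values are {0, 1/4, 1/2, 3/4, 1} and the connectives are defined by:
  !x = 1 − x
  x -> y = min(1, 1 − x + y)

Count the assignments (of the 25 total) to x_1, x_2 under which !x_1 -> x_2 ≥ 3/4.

value 1: 15 assignments (counts)
value 3/4: 4 assignments (counts)
value 1/2: 3 assignments
value 1/4: 2 assignments
value 0: 1 assignment
So 19 of the 25 assignments meet the threshold.

19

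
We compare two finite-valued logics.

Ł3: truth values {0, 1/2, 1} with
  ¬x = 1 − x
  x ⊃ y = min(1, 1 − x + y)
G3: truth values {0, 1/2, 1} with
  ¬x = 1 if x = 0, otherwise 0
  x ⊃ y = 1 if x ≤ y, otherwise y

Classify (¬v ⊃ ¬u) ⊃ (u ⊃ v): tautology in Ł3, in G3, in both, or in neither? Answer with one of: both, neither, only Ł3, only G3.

In Ł3: every assignment gives 1 — tautology.
In G3: at u = 1, v = 1/2 the value is 1/2 — not a tautology.

only Ł3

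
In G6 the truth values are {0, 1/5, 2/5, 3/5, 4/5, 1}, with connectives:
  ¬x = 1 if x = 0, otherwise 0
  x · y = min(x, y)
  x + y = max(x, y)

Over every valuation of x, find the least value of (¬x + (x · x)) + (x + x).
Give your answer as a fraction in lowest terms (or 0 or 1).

Take x = 1/5:
¬x = ¬1/5 = 0
x · x = 1/5 · 1/5 = 1/5
¬x + (x · x) = 0 + 1/5 = 1/5
x + x = 1/5 + 1/5 = 1/5
(¬x + (x · x)) + (x + x) = 1/5 + 1/5 = 1/5
No assignment yields a value below 1/5, so this is the minimum.

1/5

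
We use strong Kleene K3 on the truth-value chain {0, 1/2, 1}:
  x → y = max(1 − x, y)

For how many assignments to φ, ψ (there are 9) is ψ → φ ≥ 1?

φ = 0, ψ = 0 ↦ 1  ≥
φ = 0, ψ = 1/2 ↦ 1/2  <
φ = 0, ψ = 1 ↦ 0  <
φ = 1/2, ψ = 0 ↦ 1  ≥
φ = 1/2, ψ = 1/2 ↦ 1/2  <
φ = 1/2, ψ = 1 ↦ 1/2  <
φ = 1, ψ = 0 ↦ 1  ≥
φ = 1, ψ = 1/2 ↦ 1  ≥
φ = 1, ψ = 1 ↦ 1  ≥
So 5 of the 9 assignments meet the threshold.

5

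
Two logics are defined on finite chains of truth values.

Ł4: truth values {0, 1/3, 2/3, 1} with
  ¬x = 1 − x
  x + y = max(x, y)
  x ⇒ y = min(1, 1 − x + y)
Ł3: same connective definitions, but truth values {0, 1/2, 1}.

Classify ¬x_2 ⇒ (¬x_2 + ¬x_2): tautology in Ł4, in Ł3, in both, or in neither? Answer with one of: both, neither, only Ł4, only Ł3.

In Ł4: every assignment gives 1 — tautology.
In Ł3: every assignment gives 1 — tautology.

both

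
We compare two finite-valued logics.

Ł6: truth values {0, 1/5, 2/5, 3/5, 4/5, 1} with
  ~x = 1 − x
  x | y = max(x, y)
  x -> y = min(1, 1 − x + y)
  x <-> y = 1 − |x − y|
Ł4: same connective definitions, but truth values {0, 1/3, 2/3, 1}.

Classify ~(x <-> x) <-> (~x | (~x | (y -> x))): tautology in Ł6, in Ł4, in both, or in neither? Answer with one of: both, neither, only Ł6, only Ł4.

neither

In Ł6: at x = 0, y = 0 the value is 0 — not a tautology.
In Ł4: at x = 0, y = 0 the value is 0 — not a tautology.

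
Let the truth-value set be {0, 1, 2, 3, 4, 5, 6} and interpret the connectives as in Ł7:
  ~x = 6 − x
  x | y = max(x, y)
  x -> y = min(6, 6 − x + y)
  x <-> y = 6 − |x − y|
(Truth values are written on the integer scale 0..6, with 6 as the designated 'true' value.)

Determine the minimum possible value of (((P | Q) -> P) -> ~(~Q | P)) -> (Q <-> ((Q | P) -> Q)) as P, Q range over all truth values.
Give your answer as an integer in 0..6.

3

Take P = 0, Q = 3:
P | Q = 0 | 3 = 3
(P | Q) -> P = 3 -> 0 = 3
~Q = ~3 = 3
~Q | P = 3 | 0 = 3
~(~Q | P) = ~3 = 3
((P | Q) -> P) -> ~(~Q | P) = 3 -> 3 = 6
Q | P = 3 | 0 = 3
(Q | P) -> Q = 3 -> 3 = 6
Q <-> ((Q | P) -> Q) = 3 <-> 6 = 3
(((P | Q) -> P) -> ~(~Q | P)) -> (Q <-> ((Q | P) -> Q)) = 6 -> 3 = 3
No assignment yields a value below 3, so this is the minimum.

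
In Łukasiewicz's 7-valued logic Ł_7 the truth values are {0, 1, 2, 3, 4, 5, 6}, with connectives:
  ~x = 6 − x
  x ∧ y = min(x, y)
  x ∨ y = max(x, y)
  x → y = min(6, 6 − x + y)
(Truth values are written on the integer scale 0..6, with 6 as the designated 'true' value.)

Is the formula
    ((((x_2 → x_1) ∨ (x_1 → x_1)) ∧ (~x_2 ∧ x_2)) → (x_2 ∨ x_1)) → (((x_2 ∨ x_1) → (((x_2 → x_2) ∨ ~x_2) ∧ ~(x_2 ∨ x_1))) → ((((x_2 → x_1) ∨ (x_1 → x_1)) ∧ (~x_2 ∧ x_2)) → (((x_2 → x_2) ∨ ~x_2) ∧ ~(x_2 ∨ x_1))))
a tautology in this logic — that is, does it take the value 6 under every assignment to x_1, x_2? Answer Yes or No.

Yes

At x_1 = 4, x_2 = 6, for instance:
x_2 → x_1 = 6 → 4 = 4
x_1 → x_1 = 4 → 4 = 6
(x_2 → x_1) ∨ (x_1 → x_1) = 4 ∨ 6 = 6
~x_2 = ~6 = 0
~x_2 ∧ x_2 = 0 ∧ 6 = 0
((x_2 → x_1) ∨ (x_1 → x_1)) ∧ (~x_2 ∧ x_2) = 6 ∧ 0 = 0
x_2 ∨ x_1 = 6 ∨ 4 = 6
(((x_2 → x_1) ∨ (x_1 → x_1)) ∧ (~x_2 ∧ x_2)) → (x_2 ∨ x_1) = 0 → 6 = 6
x_2 → x_2 = 6 → 6 = 6
~x_2 = ~6 = 0
(x_2 → x_2) ∨ ~x_2 = 6 ∨ 0 = 6
x_2 ∨ x_1 = 6 ∨ 4 = 6
~(x_2 ∨ x_1) = ~6 = 0
((x_2 → x_2) ∨ ~x_2) ∧ ~(x_2 ∨ x_1) = 6 ∧ 0 = 0
(x_2 ∨ x_1) → (((x_2 → x_2) ∨ ~x_2) ∧ ~(x_2 ∨ x_1)) = 6 → 0 = 0
(((x_2 → x_1) ∨ (x_1 → x_1)) ∧ (~x_2 ∧ x_2)) → (((x_2 → x_2) ∨ ~x_2) ∧ ~(x_2 ∨ x_1)) = 0 → 0 = 6
((x_2 ∨ x_1) → (((x_2 → x_2) ∨ ~x_2) ∧ ~(x_2 ∨ x_1))) → ((((x_2 → x_1) ∨ (x_1 → x_1)) ∧ (~x_2 ∧ x_2)) → (((x_2 → x_2) ∨ ~x_2) ∧ ~(x_2 ∨ x_1))) = 0 → 6 = 6
((((x_2 → x_1) ∨ (x_1 → x_1)) ∧ (~x_2 ∧ x_2)) → (x_2 ∨ x_1)) → (((x_2 ∨ x_1) → (((x_2 → x_2) ∨ ~x_2) ∧ ~(x_2 ∨ x_1))) → ((((x_2 → x_1) ∨ (x_1 → x_1)) ∧ (~x_2 ∧ x_2)) → (((x_2 → x_2) ∨ ~x_2) ∧ ~(x_2 ∨ x_1)))) = 6 → 6 = 6
and checking the remaining 48 assignments likewise gives ≥ 6 in every case.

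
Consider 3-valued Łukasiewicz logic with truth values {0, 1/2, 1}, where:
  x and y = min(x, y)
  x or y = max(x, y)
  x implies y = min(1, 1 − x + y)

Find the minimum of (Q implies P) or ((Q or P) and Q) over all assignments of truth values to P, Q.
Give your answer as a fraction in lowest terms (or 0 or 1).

1/2

Take P = 0, Q = 1/2:
Q implies P = 1/2 implies 0 = 1/2
Q or P = 1/2 or 0 = 1/2
(Q or P) and Q = 1/2 and 1/2 = 1/2
(Q implies P) or ((Q or P) and Q) = 1/2 or 1/2 = 1/2
No assignment yields a value below 1/2, so this is the minimum.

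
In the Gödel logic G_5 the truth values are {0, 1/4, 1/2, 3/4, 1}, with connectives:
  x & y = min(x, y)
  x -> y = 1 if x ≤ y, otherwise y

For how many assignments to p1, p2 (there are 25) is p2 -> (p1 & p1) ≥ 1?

15

value 1: 15 assignments (counts)
value 3/4: 1 assignment
value 1/2: 2 assignments
value 1/4: 3 assignments
value 0: 4 assignments
So 15 of the 25 assignments meet the threshold.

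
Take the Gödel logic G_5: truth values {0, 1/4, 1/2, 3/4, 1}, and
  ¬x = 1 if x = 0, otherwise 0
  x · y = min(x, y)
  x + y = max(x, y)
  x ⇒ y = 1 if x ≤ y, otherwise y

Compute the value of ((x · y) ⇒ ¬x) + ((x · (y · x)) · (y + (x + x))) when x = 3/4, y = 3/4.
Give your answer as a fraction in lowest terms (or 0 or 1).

x · y = 3/4 · 3/4 = 3/4
¬x = ¬3/4 = 0
(x · y) ⇒ ¬x = 3/4 ⇒ 0 = 0
y · x = 3/4 · 3/4 = 3/4
x · (y · x) = 3/4 · 3/4 = 3/4
x + x = 3/4 + 3/4 = 3/4
y + (x + x) = 3/4 + 3/4 = 3/4
(x · (y · x)) · (y + (x + x)) = 3/4 · 3/4 = 3/4
((x · y) ⇒ ¬x) + ((x · (y · x)) · (y + (x + x))) = 0 + 3/4 = 3/4

3/4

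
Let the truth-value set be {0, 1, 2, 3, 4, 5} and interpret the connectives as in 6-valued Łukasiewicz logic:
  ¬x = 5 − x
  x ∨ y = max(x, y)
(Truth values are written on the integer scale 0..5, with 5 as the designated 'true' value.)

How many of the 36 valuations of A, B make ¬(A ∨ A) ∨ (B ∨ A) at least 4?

value 5: 16 assignments (counts)
value 4: 12 assignments (counts)
value 3: 8 assignments
So 28 of the 36 assignments meet the threshold.

28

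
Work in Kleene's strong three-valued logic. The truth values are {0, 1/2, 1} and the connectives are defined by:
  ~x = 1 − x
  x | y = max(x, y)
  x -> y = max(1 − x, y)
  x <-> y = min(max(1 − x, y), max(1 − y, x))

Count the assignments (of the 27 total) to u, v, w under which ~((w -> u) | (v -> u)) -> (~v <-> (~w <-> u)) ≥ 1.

value 1: 19 assignments (counts)
value 1/2: 7 assignments
value 0: 1 assignment
So 19 of the 27 assignments meet the threshold.

19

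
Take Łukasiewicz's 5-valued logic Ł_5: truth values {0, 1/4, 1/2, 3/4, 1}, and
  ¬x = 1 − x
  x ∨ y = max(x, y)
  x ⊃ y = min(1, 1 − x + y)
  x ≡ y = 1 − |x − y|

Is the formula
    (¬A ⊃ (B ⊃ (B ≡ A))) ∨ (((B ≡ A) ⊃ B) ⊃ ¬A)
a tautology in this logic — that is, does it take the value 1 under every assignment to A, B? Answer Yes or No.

Counterexample: take A = 1/4, B = 1.
¬A = ¬1/4 = 3/4
B ≡ A = 1 ≡ 1/4 = 1/4
B ⊃ (B ≡ A) = 1 ⊃ 1/4 = 1/4
¬A ⊃ (B ⊃ (B ≡ A)) = 3/4 ⊃ 1/4 = 1/2
B ≡ A = 1 ≡ 1/4 = 1/4
(B ≡ A) ⊃ B = 1/4 ⊃ 1 = 1
¬A = ¬1/4 = 3/4
((B ≡ A) ⊃ B) ⊃ ¬A = 1 ⊃ 3/4 = 3/4
(¬A ⊃ (B ⊃ (B ≡ A))) ∨ (((B ≡ A) ⊃ B) ⊃ ¬A) = 1/2 ∨ 3/4 = 3/4
This gives 3/4 ≠ 1.

No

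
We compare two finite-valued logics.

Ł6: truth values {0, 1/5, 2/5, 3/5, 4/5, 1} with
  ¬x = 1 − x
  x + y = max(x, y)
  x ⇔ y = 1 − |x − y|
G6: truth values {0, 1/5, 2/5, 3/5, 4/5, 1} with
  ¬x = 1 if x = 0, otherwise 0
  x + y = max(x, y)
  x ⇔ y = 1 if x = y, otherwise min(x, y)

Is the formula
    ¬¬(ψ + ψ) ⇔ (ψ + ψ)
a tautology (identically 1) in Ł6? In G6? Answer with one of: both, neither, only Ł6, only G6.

only Ł6

In Ł6: every assignment gives 1 — tautology.
In G6: at ψ = 1/5 the value is 1/5 — not a tautology.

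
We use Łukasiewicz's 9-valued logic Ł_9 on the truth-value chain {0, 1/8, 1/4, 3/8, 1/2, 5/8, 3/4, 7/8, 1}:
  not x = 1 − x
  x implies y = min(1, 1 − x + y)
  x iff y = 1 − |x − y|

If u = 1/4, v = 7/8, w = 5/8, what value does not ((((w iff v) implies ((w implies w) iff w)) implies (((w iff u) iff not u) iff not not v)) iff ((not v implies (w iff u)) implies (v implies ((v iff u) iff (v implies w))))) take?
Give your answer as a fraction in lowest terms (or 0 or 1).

1/4

w iff v = 5/8 iff 7/8 = 3/4
w implies w = 5/8 implies 5/8 = 1
(w implies w) iff w = 1 iff 5/8 = 5/8
(w iff v) implies ((w implies w) iff w) = 3/4 implies 5/8 = 7/8
w iff u = 5/8 iff 1/4 = 5/8
not u = not 1/4 = 3/4
(w iff u) iff not u = 5/8 iff 3/4 = 7/8
not v = not 7/8 = 1/8
not not v = not 1/8 = 7/8
((w iff u) iff not u) iff not not v = 7/8 iff 7/8 = 1
((w iff v) implies ((w implies w) iff w)) implies (((w iff u) iff not u) iff not not v) = 7/8 implies 1 = 1
not v = not 7/8 = 1/8
w iff u = 5/8 iff 1/4 = 5/8
not v implies (w iff u) = 1/8 implies 5/8 = 1
v iff u = 7/8 iff 1/4 = 3/8
v implies w = 7/8 implies 5/8 = 3/4
(v iff u) iff (v implies w) = 3/8 iff 3/4 = 5/8
v implies ((v iff u) iff (v implies w)) = 7/8 implies 5/8 = 3/4
(not v implies (w iff u)) implies (v implies ((v iff u) iff (v implies w))) = 1 implies 3/4 = 3/4
(((w iff v) implies ((w implies w) iff w)) implies (((w iff u) iff not u) iff not not v)) iff ((not v implies (w iff u)) implies (v implies ((v iff u) iff (v implies w)))) = 1 iff 3/4 = 3/4
not ((((w iff v) implies ((w implies w) iff w)) implies (((w iff u) iff not u) iff not not v)) iff ((not v implies (w iff u)) implies (v implies ((v iff u) iff (v implies w))))) = not 3/4 = 1/4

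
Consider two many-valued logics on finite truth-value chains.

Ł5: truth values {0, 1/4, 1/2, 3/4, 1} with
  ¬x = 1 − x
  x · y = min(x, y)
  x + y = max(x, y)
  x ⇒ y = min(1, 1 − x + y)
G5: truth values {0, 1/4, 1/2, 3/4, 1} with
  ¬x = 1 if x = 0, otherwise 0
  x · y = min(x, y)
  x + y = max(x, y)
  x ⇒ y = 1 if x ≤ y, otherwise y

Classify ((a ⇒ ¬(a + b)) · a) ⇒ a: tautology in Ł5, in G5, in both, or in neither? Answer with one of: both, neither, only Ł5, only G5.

both

In Ł5: every assignment gives 1 — tautology.
In G5: every assignment gives 1 — tautology.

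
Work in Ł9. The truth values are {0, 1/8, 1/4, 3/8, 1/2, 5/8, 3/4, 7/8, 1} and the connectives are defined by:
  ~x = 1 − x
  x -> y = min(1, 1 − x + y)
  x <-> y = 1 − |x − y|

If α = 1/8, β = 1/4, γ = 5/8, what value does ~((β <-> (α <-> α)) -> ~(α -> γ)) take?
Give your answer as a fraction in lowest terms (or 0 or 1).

1/4

α <-> α = 1/8 <-> 1/8 = 1
β <-> (α <-> α) = 1/4 <-> 1 = 1/4
α -> γ = 1/8 -> 5/8 = 1
~(α -> γ) = ~1 = 0
(β <-> (α <-> α)) -> ~(α -> γ) = 1/4 -> 0 = 3/4
~((β <-> (α <-> α)) -> ~(α -> γ)) = ~3/4 = 1/4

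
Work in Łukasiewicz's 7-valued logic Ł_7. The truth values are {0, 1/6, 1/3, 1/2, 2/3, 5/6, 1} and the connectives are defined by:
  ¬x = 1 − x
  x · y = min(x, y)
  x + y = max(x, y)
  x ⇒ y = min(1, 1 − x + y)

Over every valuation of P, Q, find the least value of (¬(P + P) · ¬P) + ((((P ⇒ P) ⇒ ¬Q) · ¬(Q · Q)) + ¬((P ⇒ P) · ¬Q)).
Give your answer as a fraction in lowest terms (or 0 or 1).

Take P = 1/2, Q = 1/2:
P + P = 1/2 + 1/2 = 1/2
¬(P + P) = ¬1/2 = 1/2
¬P = ¬1/2 = 1/2
¬(P + P) · ¬P = 1/2 · 1/2 = 1/2
P ⇒ P = 1/2 ⇒ 1/2 = 1
¬Q = ¬1/2 = 1/2
(P ⇒ P) ⇒ ¬Q = 1 ⇒ 1/2 = 1/2
Q · Q = 1/2 · 1/2 = 1/2
¬(Q · Q) = ¬1/2 = 1/2
((P ⇒ P) ⇒ ¬Q) · ¬(Q · Q) = 1/2 · 1/2 = 1/2
P ⇒ P = 1/2 ⇒ 1/2 = 1
¬Q = ¬1/2 = 1/2
(P ⇒ P) · ¬Q = 1 · 1/2 = 1/2
¬((P ⇒ P) · ¬Q) = ¬1/2 = 1/2
(((P ⇒ P) ⇒ ¬Q) · ¬(Q · Q)) + ¬((P ⇒ P) · ¬Q) = 1/2 + 1/2 = 1/2
(¬(P + P) · ¬P) + ((((P ⇒ P) ⇒ ¬Q) · ¬(Q · Q)) + ¬((P ⇒ P) · ¬Q)) = 1/2 + 1/2 = 1/2
No assignment yields a value below 1/2, so this is the minimum.

1/2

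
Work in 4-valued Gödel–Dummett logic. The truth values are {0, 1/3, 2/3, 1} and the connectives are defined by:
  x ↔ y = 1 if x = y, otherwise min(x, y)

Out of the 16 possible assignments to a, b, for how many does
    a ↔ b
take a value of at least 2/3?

a = 0, b = 0 ↦ 1  ≥
a = 0, b = 1/3 ↦ 0  <
a = 0, b = 2/3 ↦ 0  <
a = 0, b = 1 ↦ 0  <
a = 1/3, b = 0 ↦ 0  <
a = 1/3, b = 1/3 ↦ 1  ≥
a = 1/3, b = 2/3 ↦ 1/3  <
a = 1/3, b = 1 ↦ 1/3  <
a = 2/3, b = 0 ↦ 0  <
a = 2/3, b = 1/3 ↦ 1/3  <
a = 2/3, b = 2/3 ↦ 1  ≥
a = 2/3, b = 1 ↦ 2/3  ≥
a = 1, b = 0 ↦ 0  <
a = 1, b = 1/3 ↦ 1/3  <
a = 1, b = 2/3 ↦ 2/3  ≥
a = 1, b = 1 ↦ 1  ≥
So 6 of the 16 assignments meet the threshold.

6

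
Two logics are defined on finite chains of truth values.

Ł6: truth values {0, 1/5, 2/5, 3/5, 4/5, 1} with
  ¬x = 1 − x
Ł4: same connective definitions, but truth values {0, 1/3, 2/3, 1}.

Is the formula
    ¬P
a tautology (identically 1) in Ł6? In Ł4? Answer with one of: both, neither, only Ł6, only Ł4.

neither

In Ł6: at P = 1/5 the value is 4/5 — not a tautology.
In Ł4: at P = 1/3 the value is 2/3 — not a tautology.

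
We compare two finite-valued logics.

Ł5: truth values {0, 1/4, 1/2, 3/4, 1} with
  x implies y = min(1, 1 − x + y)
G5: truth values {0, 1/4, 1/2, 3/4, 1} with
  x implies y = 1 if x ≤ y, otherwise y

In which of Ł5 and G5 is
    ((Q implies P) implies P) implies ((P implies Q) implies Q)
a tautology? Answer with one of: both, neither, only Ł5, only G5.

only Ł5

In Ł5: every assignment gives 1 — tautology.
In G5: at P = 0, Q = 1/4 the value is 1/4 — not a tautology.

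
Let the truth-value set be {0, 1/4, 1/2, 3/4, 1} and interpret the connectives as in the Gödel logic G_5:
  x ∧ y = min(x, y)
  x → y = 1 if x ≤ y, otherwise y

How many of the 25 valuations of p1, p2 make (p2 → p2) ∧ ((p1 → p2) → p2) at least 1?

15

value 1: 15 assignments (counts)
value 3/4: 4 assignments
value 1/2: 3 assignments
value 1/4: 2 assignments
value 0: 1 assignment
So 15 of the 25 assignments meet the threshold.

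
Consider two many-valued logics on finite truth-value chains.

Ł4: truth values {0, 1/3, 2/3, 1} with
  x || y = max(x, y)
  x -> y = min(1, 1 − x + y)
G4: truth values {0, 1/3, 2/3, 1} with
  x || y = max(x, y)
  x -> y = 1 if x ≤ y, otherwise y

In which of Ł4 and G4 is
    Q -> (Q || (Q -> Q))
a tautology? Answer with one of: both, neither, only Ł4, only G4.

In Ł4: every assignment gives 1 — tautology.
In G4: every assignment gives 1 — tautology.

both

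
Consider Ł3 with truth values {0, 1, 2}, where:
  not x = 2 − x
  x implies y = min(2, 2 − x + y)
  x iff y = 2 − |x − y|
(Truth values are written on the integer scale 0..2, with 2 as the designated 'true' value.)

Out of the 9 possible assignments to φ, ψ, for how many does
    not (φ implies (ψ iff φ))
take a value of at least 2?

1

φ = 0, ψ = 0 ↦ 0  <
φ = 0, ψ = 1 ↦ 0  <
φ = 0, ψ = 2 ↦ 0  <
φ = 1, ψ = 0 ↦ 0  <
φ = 1, ψ = 1 ↦ 0  <
φ = 1, ψ = 2 ↦ 0  <
φ = 2, ψ = 0 ↦ 2  ≥
φ = 2, ψ = 1 ↦ 1  <
φ = 2, ψ = 2 ↦ 0  <
So 1 of the 9 assignments meets the threshold.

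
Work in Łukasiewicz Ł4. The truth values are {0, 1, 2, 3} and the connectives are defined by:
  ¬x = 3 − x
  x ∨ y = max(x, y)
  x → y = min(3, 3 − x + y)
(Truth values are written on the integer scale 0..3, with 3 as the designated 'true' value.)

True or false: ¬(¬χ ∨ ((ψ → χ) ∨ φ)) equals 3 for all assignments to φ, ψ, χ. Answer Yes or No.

No

Counterexample: take φ = 0, ψ = 0, χ = 0.
¬χ = ¬0 = 3
ψ → χ = 0 → 0 = 3
(ψ → χ) ∨ φ = 3 ∨ 0 = 3
¬χ ∨ ((ψ → χ) ∨ φ) = 3 ∨ 3 = 3
¬(¬χ ∨ ((ψ → χ) ∨ φ)) = ¬3 = 0
This gives 0 ≠ 3.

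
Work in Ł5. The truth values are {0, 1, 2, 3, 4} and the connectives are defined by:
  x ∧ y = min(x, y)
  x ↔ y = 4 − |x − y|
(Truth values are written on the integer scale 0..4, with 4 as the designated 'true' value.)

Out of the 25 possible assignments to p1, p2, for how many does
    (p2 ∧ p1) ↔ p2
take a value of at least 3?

19

value 4: 15 assignments (counts)
value 3: 4 assignments (counts)
value 2: 3 assignments
value 1: 2 assignments
value 0: 1 assignment
So 19 of the 25 assignments meet the threshold.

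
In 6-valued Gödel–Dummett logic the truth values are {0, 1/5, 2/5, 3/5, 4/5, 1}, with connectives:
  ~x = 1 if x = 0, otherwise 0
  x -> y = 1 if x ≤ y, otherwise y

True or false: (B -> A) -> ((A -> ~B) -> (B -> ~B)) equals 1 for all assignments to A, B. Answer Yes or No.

At A = 1/5, B = 4/5, for instance:
B -> A = 4/5 -> 1/5 = 1/5
~B = ~4/5 = 0
A -> ~B = 1/5 -> 0 = 0
B -> ~B = 4/5 -> 0 = 0
(A -> ~B) -> (B -> ~B) = 0 -> 0 = 1
(B -> A) -> ((A -> ~B) -> (B -> ~B)) = 1/5 -> 1 = 1
and checking the remaining 35 assignments likewise gives ≥ 1 in every case.

Yes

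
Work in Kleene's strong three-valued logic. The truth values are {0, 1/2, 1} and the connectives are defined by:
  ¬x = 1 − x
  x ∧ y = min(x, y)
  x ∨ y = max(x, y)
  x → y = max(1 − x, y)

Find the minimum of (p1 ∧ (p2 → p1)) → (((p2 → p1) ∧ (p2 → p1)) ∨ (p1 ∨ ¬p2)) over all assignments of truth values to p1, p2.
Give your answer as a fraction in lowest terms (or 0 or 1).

Take p1 = 1/2, p2 = 1/2:
p2 → p1 = 1/2 → 1/2 = 1/2
p1 ∧ (p2 → p1) = 1/2 ∧ 1/2 = 1/2
p2 → p1 = 1/2 → 1/2 = 1/2
p2 → p1 = 1/2 → 1/2 = 1/2
(p2 → p1) ∧ (p2 → p1) = 1/2 ∧ 1/2 = 1/2
¬p2 = ¬1/2 = 1/2
p1 ∨ ¬p2 = 1/2 ∨ 1/2 = 1/2
((p2 → p1) ∧ (p2 → p1)) ∨ (p1 ∨ ¬p2) = 1/2 ∨ 1/2 = 1/2
(p1 ∧ (p2 → p1)) → (((p2 → p1) ∧ (p2 → p1)) ∨ (p1 ∨ ¬p2)) = 1/2 → 1/2 = 1/2
No assignment yields a value below 1/2, so this is the minimum.

1/2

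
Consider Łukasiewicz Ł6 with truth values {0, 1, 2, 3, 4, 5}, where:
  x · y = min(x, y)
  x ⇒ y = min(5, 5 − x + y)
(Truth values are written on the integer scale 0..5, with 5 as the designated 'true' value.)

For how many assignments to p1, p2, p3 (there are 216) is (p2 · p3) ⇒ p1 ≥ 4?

value 5: 161 assignments (counts)
value 4: 25 assignments (counts)
value 3: 16 assignments
value 2: 9 assignments
value 1: 4 assignments
value 0: 1 assignment
So 186 of the 216 assignments meet the threshold.

186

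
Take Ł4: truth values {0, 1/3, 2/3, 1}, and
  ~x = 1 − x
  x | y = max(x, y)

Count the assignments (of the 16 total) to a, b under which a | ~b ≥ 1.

a = 0, b = 0 ↦ 1  ≥
a = 0, b = 1/3 ↦ 2/3  <
a = 0, b = 2/3 ↦ 1/3  <
a = 0, b = 1 ↦ 0  <
a = 1/3, b = 0 ↦ 1  ≥
a = 1/3, b = 1/3 ↦ 2/3  <
a = 1/3, b = 2/3 ↦ 1/3  <
a = 1/3, b = 1 ↦ 1/3  <
a = 2/3, b = 0 ↦ 1  ≥
a = 2/3, b = 1/3 ↦ 2/3  <
a = 2/3, b = 2/3 ↦ 2/3  <
a = 2/3, b = 1 ↦ 2/3  <
a = 1, b = 0 ↦ 1  ≥
a = 1, b = 1/3 ↦ 1  ≥
a = 1, b = 2/3 ↦ 1  ≥
a = 1, b = 1 ↦ 1  ≥
So 7 of the 16 assignments meet the threshold.

7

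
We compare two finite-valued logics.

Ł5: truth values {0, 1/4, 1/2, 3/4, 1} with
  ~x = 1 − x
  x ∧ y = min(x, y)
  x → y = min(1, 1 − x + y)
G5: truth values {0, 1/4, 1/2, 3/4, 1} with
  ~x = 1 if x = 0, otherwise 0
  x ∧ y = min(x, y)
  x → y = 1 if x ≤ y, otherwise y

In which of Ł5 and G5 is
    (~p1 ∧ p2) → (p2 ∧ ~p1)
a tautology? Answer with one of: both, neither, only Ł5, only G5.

both

In Ł5: every assignment gives 1 — tautology.
In G5: every assignment gives 1 — tautology.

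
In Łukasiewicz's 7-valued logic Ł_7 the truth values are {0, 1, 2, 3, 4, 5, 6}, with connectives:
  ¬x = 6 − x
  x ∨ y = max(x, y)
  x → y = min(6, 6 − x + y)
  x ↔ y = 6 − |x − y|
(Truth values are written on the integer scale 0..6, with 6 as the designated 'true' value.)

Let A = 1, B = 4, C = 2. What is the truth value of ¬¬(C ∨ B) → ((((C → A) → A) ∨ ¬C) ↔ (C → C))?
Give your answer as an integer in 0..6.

C ∨ B = 2 ∨ 4 = 4
¬(C ∨ B) = ¬4 = 2
¬¬(C ∨ B) = ¬2 = 4
C → A = 2 → 1 = 5
(C → A) → A = 5 → 1 = 2
¬C = ¬2 = 4
((C → A) → A) ∨ ¬C = 2 ∨ 4 = 4
C → C = 2 → 2 = 6
(((C → A) → A) ∨ ¬C) ↔ (C → C) = 4 ↔ 6 = 4
¬¬(C ∨ B) → ((((C → A) → A) ∨ ¬C) ↔ (C → C)) = 4 → 4 = 6

6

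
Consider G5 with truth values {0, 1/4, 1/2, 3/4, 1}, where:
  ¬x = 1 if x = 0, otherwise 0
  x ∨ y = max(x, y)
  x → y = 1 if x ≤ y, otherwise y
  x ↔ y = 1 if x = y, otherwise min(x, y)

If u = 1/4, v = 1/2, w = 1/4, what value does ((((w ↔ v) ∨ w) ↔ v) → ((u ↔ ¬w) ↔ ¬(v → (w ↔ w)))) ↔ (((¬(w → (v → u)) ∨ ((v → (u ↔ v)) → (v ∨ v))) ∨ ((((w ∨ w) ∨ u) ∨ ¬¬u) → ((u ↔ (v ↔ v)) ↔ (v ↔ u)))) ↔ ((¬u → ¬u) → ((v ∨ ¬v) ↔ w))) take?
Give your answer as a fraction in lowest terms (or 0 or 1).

w ↔ v = 1/4 ↔ 1/2 = 1/4
(w ↔ v) ∨ w = 1/4 ∨ 1/4 = 1/4
((w ↔ v) ∨ w) ↔ v = 1/4 ↔ 1/2 = 1/4
¬w = ¬1/4 = 0
u ↔ ¬w = 1/4 ↔ 0 = 0
w ↔ w = 1/4 ↔ 1/4 = 1
v → (w ↔ w) = 1/2 → 1 = 1
¬(v → (w ↔ w)) = ¬1 = 0
(u ↔ ¬w) ↔ ¬(v → (w ↔ w)) = 0 ↔ 0 = 1
(((w ↔ v) ∨ w) ↔ v) → ((u ↔ ¬w) ↔ ¬(v → (w ↔ w))) = 1/4 → 1 = 1
v → u = 1/2 → 1/4 = 1/4
w → (v → u) = 1/4 → 1/4 = 1
¬(w → (v → u)) = ¬1 = 0
u ↔ v = 1/4 ↔ 1/2 = 1/4
v → (u ↔ v) = 1/2 → 1/4 = 1/4
v ∨ v = 1/2 ∨ 1/2 = 1/2
(v → (u ↔ v)) → (v ∨ v) = 1/4 → 1/2 = 1
¬(w → (v → u)) ∨ ((v → (u ↔ v)) → (v ∨ v)) = 0 ∨ 1 = 1
w ∨ w = 1/4 ∨ 1/4 = 1/4
(w ∨ w) ∨ u = 1/4 ∨ 1/4 = 1/4
¬u = ¬1/4 = 0
¬¬u = ¬0 = 1
((w ∨ w) ∨ u) ∨ ¬¬u = 1/4 ∨ 1 = 1
v ↔ v = 1/2 ↔ 1/2 = 1
u ↔ (v ↔ v) = 1/4 ↔ 1 = 1/4
v ↔ u = 1/2 ↔ 1/4 = 1/4
(u ↔ (v ↔ v)) ↔ (v ↔ u) = 1/4 ↔ 1/4 = 1
(((w ∨ w) ∨ u) ∨ ¬¬u) → ((u ↔ (v ↔ v)) ↔ (v ↔ u)) = 1 → 1 = 1
(¬(w → (v → u)) ∨ ((v → (u ↔ v)) → (v ∨ v))) ∨ ((((w ∨ w) ∨ u) ∨ ¬¬u) → ((u ↔ (v ↔ v)) ↔ (v ↔ u))) = 1 ∨ 1 = 1
¬u = ¬1/4 = 0
¬u = ¬1/4 = 0
¬u → ¬u = 0 → 0 = 1
¬v = ¬1/2 = 0
v ∨ ¬v = 1/2 ∨ 0 = 1/2
(v ∨ ¬v) ↔ w = 1/2 ↔ 1/4 = 1/4
(¬u → ¬u) → ((v ∨ ¬v) ↔ w) = 1 → 1/4 = 1/4
((¬(w → (v → u)) ∨ ((v → (u ↔ v)) → (v ∨ v))) ∨ ((((w ∨ w) ∨ u) ∨ ¬¬u) → ((u ↔ (v ↔ v)) ↔ (v ↔ u)))) ↔ ((¬u → ¬u) → ((v ∨ ¬v) ↔ w)) = 1 ↔ 1/4 = 1/4
((((w ↔ v) ∨ w) ↔ v) → ((u ↔ ¬w) ↔ ¬(v → (w ↔ w)))) ↔ (((¬(w → (v → u)) ∨ ((v → (u ↔ v)) → (v ∨ v))) ∨ ((((w ∨ w) ∨ u) ∨ ¬¬u) → ((u ↔ (v ↔ v)) ↔ (v ↔ u)))) ↔ ((¬u → ¬u) → ((v ∨ ¬v) ↔ w))) = 1 ↔ 1/4 = 1/4

1/4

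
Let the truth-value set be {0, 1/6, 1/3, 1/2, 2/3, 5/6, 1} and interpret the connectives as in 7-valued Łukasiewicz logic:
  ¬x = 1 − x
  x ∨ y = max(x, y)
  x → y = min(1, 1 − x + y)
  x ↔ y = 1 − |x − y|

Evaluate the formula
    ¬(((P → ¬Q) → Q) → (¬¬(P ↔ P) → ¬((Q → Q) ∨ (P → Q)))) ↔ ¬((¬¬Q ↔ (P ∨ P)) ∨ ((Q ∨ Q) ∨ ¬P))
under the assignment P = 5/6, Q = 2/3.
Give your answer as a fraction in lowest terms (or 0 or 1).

¬Q = ¬2/3 = 1/3
P → ¬Q = 5/6 → 1/3 = 1/2
(P → ¬Q) → Q = 1/2 → 2/3 = 1
P ↔ P = 5/6 ↔ 5/6 = 1
¬(P ↔ P) = ¬1 = 0
¬¬(P ↔ P) = ¬0 = 1
Q → Q = 2/3 → 2/3 = 1
P → Q = 5/6 → 2/3 = 5/6
(Q → Q) ∨ (P → Q) = 1 ∨ 5/6 = 1
¬((Q → Q) ∨ (P → Q)) = ¬1 = 0
¬¬(P ↔ P) → ¬((Q → Q) ∨ (P → Q)) = 1 → 0 = 0
((P → ¬Q) → Q) → (¬¬(P ↔ P) → ¬((Q → Q) ∨ (P → Q))) = 1 → 0 = 0
¬(((P → ¬Q) → Q) → (¬¬(P ↔ P) → ¬((Q → Q) ∨ (P → Q)))) = ¬0 = 1
¬Q = ¬2/3 = 1/3
¬¬Q = ¬1/3 = 2/3
P ∨ P = 5/6 ∨ 5/6 = 5/6
¬¬Q ↔ (P ∨ P) = 2/3 ↔ 5/6 = 5/6
Q ∨ Q = 2/3 ∨ 2/3 = 2/3
¬P = ¬5/6 = 1/6
(Q ∨ Q) ∨ ¬P = 2/3 ∨ 1/6 = 2/3
(¬¬Q ↔ (P ∨ P)) ∨ ((Q ∨ Q) ∨ ¬P) = 5/6 ∨ 2/3 = 5/6
¬((¬¬Q ↔ (P ∨ P)) ∨ ((Q ∨ Q) ∨ ¬P)) = ¬5/6 = 1/6
¬(((P → ¬Q) → Q) → (¬¬(P ↔ P) → ¬((Q → Q) ∨ (P → Q)))) ↔ ¬((¬¬Q ↔ (P ∨ P)) ∨ ((Q ∨ Q) ∨ ¬P)) = 1 ↔ 1/6 = 1/6

1/6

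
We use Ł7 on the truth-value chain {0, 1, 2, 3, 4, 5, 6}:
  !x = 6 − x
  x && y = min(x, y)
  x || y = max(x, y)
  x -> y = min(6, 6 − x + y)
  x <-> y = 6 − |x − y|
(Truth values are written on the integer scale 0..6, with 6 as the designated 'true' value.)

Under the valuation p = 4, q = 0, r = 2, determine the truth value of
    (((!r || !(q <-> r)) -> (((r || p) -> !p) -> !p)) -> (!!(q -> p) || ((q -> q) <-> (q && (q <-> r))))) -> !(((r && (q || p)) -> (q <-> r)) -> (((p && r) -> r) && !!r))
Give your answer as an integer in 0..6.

4

!r = !2 = 4
q <-> r = 0 <-> 2 = 4
!(q <-> r) = !4 = 2
!r || !(q <-> r) = 4 || 2 = 4
r || p = 2 || 4 = 4
!p = !4 = 2
(r || p) -> !p = 4 -> 2 = 4
!p = !4 = 2
((r || p) -> !p) -> !p = 4 -> 2 = 4
(!r || !(q <-> r)) -> (((r || p) -> !p) -> !p) = 4 -> 4 = 6
q -> p = 0 -> 4 = 6
!(q -> p) = !6 = 0
!!(q -> p) = !0 = 6
q -> q = 0 -> 0 = 6
q <-> r = 0 <-> 2 = 4
q && (q <-> r) = 0 && 4 = 0
(q -> q) <-> (q && (q <-> r)) = 6 <-> 0 = 0
!!(q -> p) || ((q -> q) <-> (q && (q <-> r))) = 6 || 0 = 6
((!r || !(q <-> r)) -> (((r || p) -> !p) -> !p)) -> (!!(q -> p) || ((q -> q) <-> (q && (q <-> r)))) = 6 -> 6 = 6
q || p = 0 || 4 = 4
r && (q || p) = 2 && 4 = 2
q <-> r = 0 <-> 2 = 4
(r && (q || p)) -> (q <-> r) = 2 -> 4 = 6
p && r = 4 && 2 = 2
(p && r) -> r = 2 -> 2 = 6
!r = !2 = 4
!!r = !4 = 2
((p && r) -> r) && !!r = 6 && 2 = 2
((r && (q || p)) -> (q <-> r)) -> (((p && r) -> r) && !!r) = 6 -> 2 = 2
!(((r && (q || p)) -> (q <-> r)) -> (((p && r) -> r) && !!r)) = !2 = 4
(((!r || !(q <-> r)) -> (((r || p) -> !p) -> !p)) -> (!!(q -> p) || ((q -> q) <-> (q && (q <-> r))))) -> !(((r && (q || p)) -> (q <-> r)) -> (((p && r) -> r) && !!r)) = 6 -> 4 = 4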